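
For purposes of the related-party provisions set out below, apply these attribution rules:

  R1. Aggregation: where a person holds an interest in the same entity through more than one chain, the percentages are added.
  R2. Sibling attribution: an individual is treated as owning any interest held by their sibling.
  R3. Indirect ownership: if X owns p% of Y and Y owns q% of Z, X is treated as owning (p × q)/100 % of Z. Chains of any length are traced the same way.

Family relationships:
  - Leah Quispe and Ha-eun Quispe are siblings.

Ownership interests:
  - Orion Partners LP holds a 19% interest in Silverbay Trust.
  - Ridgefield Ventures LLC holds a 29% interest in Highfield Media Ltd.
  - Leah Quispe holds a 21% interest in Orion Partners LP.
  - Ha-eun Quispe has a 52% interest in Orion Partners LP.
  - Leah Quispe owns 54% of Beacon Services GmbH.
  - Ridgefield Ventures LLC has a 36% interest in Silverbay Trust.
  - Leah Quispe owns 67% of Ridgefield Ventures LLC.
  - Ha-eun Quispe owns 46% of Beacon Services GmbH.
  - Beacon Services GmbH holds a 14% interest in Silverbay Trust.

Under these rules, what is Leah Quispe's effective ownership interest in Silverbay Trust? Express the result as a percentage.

51.99%

By sibling attribution (R2), Leah Quispe is treated as also owning Ha-eun Quispe's interest in Orion Partners LP, giving 21% + 52% = 73%.
By sibling attribution (R2), Leah Quispe is treated as also owning Ha-eun Quispe's interest in Beacon Services GmbH, giving 54% + 46% = 100%.
Chain via Orion Partners LP (R3): 73% × 19% = 13.87% of Silverbay Trust.
Chain via Beacon Services GmbH (R3): 100% × 14% = 14% of Silverbay Trust.
Chain via Ridgefield Ventures LLC (R3): 67% × 36% = 24.12% of Silverbay Trust.
Aggregating (R1): 13.87% + 14% + 24.12% = 51.99%.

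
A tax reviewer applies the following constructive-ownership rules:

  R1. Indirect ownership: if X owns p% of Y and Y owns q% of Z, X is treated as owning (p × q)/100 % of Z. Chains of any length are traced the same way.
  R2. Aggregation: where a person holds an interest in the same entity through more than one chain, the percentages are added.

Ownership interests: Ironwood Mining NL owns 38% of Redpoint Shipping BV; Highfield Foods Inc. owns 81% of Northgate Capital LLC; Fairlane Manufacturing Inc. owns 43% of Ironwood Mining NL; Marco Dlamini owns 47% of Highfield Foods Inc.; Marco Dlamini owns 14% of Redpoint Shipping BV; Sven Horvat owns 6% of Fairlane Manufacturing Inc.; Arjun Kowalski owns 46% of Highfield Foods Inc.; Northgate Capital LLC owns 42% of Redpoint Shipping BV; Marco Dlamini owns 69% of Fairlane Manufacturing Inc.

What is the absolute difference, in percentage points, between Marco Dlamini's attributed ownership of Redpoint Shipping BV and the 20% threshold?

Chain via Fairlane Manufacturing Inc. → Ironwood Mining NL (R1): 69% × 43% × 38% = 11.2746% of Redpoint Shipping BV.
Chain via Highfield Foods Inc. → Northgate Capital LLC (R1): 47% × 81% × 42% = 15.9894% of Redpoint Shipping BV.
Direct interest in Redpoint Shipping BV: 14%.
Aggregating (R2): 11.2746% + 15.9894% + 14% = 41.264%.
41.264% exceeds the 20% threshold by 21.264 percentage points.

21.264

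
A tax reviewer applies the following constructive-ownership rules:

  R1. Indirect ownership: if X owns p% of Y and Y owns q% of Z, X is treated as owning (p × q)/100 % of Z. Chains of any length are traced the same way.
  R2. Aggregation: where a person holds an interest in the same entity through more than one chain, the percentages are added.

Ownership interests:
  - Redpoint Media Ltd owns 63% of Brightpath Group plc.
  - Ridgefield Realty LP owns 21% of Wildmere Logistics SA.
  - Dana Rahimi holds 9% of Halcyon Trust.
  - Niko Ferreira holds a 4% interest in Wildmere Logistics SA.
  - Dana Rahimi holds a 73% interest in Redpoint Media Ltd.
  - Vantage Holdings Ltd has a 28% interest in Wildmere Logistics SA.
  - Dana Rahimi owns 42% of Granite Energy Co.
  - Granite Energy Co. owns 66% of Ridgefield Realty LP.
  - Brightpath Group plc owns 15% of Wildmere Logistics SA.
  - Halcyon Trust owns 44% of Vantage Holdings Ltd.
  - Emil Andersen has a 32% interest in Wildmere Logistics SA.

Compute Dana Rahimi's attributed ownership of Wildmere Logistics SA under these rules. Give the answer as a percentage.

Chain via Redpoint Media Ltd → Brightpath Group plc (R1): 73% × 63% × 15% = 6.8985% of Wildmere Logistics SA.
Chain via Halcyon Trust → Vantage Holdings Ltd (R1): 9% × 44% × 28% = 1.1088% of Wildmere Logistics SA.
Chain via Granite Energy Co. → Ridgefield Realty LP (R1): 42% × 66% × 21% = 5.8212% of Wildmere Logistics SA.
Aggregating (R2): 6.8985% + 1.1088% + 5.8212% = 13.8285%.

13.8285%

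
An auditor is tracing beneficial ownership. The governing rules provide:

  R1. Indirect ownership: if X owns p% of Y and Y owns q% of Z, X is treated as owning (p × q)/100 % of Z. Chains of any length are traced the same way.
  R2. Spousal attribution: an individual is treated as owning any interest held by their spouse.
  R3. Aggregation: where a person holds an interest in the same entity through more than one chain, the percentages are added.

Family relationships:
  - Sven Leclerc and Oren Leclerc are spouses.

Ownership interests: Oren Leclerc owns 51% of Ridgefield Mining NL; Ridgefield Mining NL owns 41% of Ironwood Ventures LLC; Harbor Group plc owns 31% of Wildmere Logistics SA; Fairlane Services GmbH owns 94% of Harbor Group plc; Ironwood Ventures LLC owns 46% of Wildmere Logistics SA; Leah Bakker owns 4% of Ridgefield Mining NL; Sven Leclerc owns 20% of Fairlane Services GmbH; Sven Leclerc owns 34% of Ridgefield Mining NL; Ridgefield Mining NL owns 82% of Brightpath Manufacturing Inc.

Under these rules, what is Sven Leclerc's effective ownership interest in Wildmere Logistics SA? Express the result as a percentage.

21.859%

By spousal attribution (R2), Sven Leclerc is treated as also owning Oren Leclerc's interest in Ridgefield Mining NL, giving 34% + 51% = 85%.
Chain via Fairlane Services GmbH → Harbor Group plc (R1): 20% × 94% × 31% = 5.828% of Wildmere Logistics SA.
Chain via Ridgefield Mining NL → Ironwood Ventures LLC (R1): 85% × 41% × 46% = 16.031% of Wildmere Logistics SA.
Aggregating (R3): 5.828% + 16.031% = 21.859%.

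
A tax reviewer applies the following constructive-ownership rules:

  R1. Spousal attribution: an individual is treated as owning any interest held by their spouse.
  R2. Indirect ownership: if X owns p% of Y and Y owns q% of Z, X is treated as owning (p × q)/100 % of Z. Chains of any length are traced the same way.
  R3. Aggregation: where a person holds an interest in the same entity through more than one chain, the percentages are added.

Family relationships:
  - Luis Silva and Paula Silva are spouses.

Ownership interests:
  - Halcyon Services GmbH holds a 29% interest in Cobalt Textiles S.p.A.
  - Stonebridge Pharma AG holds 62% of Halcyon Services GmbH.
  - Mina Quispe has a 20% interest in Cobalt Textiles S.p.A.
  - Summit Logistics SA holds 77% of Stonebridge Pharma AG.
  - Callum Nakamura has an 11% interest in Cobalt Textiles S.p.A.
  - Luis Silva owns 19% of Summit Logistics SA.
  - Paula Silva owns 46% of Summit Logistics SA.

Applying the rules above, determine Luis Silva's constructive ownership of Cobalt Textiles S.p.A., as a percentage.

By spousal attribution (R1), Luis Silva is treated as also owning Paula Silva's interest in Summit Logistics SA, giving 19% + 46% = 65%.
Chain via Summit Logistics SA → Stonebridge Pharma AG → Halcyon Services GmbH (R2): 65% × 77% × 62% × 29% = 8.99899% of Cobalt Textiles S.p.A.

8.99899%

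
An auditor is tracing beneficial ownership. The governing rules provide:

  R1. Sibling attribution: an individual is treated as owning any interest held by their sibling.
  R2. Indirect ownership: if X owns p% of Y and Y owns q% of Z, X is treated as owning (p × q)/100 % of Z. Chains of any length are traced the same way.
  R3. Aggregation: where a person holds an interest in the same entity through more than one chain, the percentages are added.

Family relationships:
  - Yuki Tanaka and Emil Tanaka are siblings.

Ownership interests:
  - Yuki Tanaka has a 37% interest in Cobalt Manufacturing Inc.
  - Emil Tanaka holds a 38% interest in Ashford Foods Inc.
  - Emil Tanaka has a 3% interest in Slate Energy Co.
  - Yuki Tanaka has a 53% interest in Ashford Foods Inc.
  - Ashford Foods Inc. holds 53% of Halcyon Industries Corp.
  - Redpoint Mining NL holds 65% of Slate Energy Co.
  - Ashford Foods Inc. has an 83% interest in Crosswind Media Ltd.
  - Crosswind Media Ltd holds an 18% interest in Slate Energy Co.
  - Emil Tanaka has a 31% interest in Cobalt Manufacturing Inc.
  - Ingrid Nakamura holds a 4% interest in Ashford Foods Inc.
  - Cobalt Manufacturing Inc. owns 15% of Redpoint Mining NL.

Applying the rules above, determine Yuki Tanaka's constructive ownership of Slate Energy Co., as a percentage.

By sibling attribution (R1), Yuki Tanaka is treated as also owning Emil Tanaka's interest in Ashford Foods Inc, giving 53% + 38% = 91%.
By sibling attribution (R1), Yuki Tanaka is treated as also owning Emil Tanaka's interest in Cobalt Manufacturing Inc, giving 37% + 31% = 68%.
By sibling attribution (R1), Yuki Tanaka is treated as owning Emil Tanaka's 3% interest in Slate Energy Co.
Chain via Ashford Foods Inc. → Crosswind Media Ltd (R2): 91% × 83% × 18% = 13.5954% of Slate Energy Co.
Chain via Cobalt Manufacturing Inc. → Redpoint Mining NL (R2): 68% × 15% × 65% = 6.63% of Slate Energy Co.
Direct interest in Slate Energy Co: 3%.
Aggregating (R3): 13.5954% + 6.63% + 3% = 23.2254%.

23.2254%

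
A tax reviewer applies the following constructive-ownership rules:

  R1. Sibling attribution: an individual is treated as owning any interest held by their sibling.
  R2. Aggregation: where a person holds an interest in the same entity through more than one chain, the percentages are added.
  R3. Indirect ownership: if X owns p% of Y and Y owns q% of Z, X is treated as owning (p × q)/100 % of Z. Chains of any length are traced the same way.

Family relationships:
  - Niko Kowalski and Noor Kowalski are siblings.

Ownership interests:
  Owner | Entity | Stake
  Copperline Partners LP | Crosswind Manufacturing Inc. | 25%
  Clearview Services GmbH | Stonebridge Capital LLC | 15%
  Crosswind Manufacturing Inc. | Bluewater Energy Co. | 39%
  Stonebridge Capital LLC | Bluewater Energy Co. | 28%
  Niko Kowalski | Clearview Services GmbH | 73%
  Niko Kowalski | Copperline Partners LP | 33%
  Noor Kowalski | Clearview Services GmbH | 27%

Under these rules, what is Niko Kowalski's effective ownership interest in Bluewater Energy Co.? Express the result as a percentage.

7.4175%

By sibling attribution (R1), Niko Kowalski is treated as also owning Noor Kowalski's interest in Clearview Services GmbH, giving 73% + 27% = 100%.
Chain via Copperline Partners LP → Crosswind Manufacturing Inc. (R3): 33% × 25% × 39% = 3.2175% of Bluewater Energy Co.
Chain via Clearview Services GmbH → Stonebridge Capital LLC (R3): 100% × 15% × 28% = 4.2% of Bluewater Energy Co.
Aggregating (R2): 3.2175% + 4.2% = 7.4175%.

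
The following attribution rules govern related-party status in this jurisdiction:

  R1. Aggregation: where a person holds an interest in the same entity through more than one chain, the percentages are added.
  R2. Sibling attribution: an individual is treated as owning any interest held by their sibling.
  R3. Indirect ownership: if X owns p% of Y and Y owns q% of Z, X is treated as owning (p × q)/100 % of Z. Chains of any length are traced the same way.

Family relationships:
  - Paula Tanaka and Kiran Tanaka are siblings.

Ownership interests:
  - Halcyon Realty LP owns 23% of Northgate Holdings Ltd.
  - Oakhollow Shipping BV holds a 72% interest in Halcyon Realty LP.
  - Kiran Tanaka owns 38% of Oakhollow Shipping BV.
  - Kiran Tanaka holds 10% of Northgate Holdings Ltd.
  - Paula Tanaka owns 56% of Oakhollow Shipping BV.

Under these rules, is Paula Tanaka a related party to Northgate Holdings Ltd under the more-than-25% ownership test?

By sibling attribution (R2), Paula Tanaka is treated as also owning Kiran Tanaka's interest in Oakhollow Shipping BV, giving 56% + 38% = 94%.
By sibling attribution (R2), Paula Tanaka is treated as owning Kiran Tanaka's 10% interest in Northgate Holdings Ltd.
Chain via Oakhollow Shipping BV → Halcyon Realty LP (R3): 94% × 72% × 23% = 15.5664% of Northgate Holdings Ltd.
Direct interest in Northgate Holdings Ltd: 10%.
Aggregating (R1): 15.5664% + 10% = 25.5664%.
25.5664% exceeds the 25% threshold, so Paula is a related party to Northgate Holdings Ltd.

Yes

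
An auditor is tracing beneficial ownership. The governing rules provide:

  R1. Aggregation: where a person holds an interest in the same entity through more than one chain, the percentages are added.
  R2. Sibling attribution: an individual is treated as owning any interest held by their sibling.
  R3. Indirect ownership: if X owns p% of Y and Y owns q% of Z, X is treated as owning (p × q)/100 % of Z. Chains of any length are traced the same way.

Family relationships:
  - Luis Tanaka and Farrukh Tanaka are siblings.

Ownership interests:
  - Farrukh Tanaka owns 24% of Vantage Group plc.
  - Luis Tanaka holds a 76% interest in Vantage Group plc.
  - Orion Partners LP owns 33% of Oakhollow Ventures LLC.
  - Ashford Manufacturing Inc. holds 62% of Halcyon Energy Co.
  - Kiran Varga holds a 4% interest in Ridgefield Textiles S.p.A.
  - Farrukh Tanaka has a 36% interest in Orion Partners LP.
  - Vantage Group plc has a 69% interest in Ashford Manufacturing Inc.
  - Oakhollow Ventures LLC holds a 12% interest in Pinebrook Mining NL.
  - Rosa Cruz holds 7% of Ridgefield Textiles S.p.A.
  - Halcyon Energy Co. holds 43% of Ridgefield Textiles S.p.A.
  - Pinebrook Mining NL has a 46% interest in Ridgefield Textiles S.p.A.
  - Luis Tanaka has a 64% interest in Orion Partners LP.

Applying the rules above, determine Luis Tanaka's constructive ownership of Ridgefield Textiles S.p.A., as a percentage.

By sibling attribution (R2), Luis Tanaka is treated as also owning Farrukh Tanaka's interest in Orion Partners LP, giving 64% + 36% = 100%.
By sibling attribution (R2), Luis Tanaka is treated as also owning Farrukh Tanaka's interest in Vantage Group plc, giving 76% + 24% = 100%.
Chain via Orion Partners LP → Oakhollow Ventures LLC → Pinebrook Mining NL (R3): 100% × 33% × 12% × 46% = 1.8216% of Ridgefield Textiles S.p.A.
Chain via Vantage Group plc → Ashford Manufacturing Inc. → Halcyon Energy Co. (R3): 100% × 69% × 62% × 43% = 18.3954% of Ridgefield Textiles S.p.A.
Aggregating (R1): 1.8216% + 18.3954% = 20.217%.

20.217%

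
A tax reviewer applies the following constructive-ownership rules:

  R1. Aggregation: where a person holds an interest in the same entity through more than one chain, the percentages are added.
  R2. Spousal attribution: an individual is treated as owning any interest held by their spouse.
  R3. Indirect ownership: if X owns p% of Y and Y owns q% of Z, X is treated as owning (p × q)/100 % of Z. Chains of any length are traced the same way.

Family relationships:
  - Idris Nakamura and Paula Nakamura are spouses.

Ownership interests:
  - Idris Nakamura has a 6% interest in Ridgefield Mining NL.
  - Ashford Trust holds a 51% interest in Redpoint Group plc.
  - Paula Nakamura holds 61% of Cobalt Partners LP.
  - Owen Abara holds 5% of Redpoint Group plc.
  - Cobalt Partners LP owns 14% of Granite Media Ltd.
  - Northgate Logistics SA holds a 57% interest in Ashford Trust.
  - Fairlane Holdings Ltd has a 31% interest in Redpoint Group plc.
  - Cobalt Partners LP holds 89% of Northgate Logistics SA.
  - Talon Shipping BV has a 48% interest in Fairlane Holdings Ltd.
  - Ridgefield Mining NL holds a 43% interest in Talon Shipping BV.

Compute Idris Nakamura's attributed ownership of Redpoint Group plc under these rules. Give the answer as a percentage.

16.166007%

By spousal attribution (R2), Idris Nakamura is treated as owning Paula Nakamura's 61% interest in Cobalt Partners LP.
Chain via Ridgefield Mining NL → Talon Shipping BV → Fairlane Holdings Ltd (R3): 6% × 43% × 48% × 31% = 0.383904% of Redpoint Group plc.
Chain via Cobalt Partners LP → Northgate Logistics SA → Ashford Trust (R3): 61% × 89% × 57% × 51% = 15.782103% of Redpoint Group plc.
Aggregating (R1): 0.383904% + 15.782103% = 16.166007%.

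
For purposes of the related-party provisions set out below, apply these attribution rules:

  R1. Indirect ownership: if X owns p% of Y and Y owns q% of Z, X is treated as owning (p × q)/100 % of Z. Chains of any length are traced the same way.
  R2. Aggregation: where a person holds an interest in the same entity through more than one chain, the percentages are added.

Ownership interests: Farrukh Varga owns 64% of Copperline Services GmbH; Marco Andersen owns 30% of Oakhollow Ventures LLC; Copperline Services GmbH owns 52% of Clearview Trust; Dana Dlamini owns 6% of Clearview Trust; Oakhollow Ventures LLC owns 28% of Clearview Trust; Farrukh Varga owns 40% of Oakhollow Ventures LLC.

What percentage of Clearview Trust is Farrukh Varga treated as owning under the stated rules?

Chain via Copperline Services GmbH (R1): 64% × 52% = 33.28% of Clearview Trust.
Chain via Oakhollow Ventures LLC (R1): 40% × 28% = 11.2% of Clearview Trust.
Aggregating (R2): 33.28% + 11.2% = 44.48%.

44.48%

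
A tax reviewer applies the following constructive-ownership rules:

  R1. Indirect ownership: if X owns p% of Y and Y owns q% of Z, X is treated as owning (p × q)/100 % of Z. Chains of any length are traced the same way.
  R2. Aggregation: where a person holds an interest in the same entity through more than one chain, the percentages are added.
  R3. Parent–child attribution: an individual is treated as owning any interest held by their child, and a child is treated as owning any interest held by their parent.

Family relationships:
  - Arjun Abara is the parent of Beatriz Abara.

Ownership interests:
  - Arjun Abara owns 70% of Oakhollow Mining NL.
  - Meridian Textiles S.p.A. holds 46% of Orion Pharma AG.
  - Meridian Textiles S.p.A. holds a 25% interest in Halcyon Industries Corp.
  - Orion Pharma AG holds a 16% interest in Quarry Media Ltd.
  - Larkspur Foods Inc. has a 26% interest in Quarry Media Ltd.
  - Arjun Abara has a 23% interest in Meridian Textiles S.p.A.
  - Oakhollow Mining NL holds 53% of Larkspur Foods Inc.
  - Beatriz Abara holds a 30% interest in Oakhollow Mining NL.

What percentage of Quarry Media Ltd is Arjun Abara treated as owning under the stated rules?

15.4728%

By parent–child attribution (R3), Arjun Abara is treated as also owning Beatriz Abara's interest in Oakhollow Mining NL, giving 70% + 30% = 100%.
Chain via Meridian Textiles S.p.A. → Orion Pharma AG (R1): 23% × 46% × 16% = 1.6928% of Quarry Media Ltd.
Chain via Oakhollow Mining NL → Larkspur Foods Inc. (R1): 100% × 53% × 26% = 13.78% of Quarry Media Ltd.
Aggregating (R2): 1.6928% + 13.78% = 15.4728%.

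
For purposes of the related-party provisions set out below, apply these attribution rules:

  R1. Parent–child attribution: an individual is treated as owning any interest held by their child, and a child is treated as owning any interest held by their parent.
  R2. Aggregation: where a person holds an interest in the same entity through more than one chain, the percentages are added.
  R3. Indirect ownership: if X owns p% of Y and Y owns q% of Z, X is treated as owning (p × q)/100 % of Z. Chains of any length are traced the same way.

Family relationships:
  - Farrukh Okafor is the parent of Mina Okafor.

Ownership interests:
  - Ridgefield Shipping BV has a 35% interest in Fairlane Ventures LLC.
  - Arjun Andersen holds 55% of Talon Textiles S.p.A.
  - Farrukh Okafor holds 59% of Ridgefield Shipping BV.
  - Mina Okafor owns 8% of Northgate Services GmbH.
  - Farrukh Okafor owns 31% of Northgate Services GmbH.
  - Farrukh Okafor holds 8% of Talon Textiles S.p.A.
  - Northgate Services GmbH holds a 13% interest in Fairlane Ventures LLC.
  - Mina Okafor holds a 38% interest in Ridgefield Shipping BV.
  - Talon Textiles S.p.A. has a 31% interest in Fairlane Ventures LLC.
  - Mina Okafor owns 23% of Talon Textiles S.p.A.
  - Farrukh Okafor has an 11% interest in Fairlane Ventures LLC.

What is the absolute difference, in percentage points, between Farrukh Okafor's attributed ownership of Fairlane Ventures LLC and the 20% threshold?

By parent–child attribution (R1), Farrukh Okafor is treated as also owning Mina Okafor's interest in Northgate Services GmbH, giving 31% + 8% = 39%.
By parent–child attribution (R1), Farrukh Okafor is treated as also owning Mina Okafor's interest in Ridgefield Shipping BV, giving 59% + 38% = 97%.
By parent–child attribution (R1), Farrukh Okafor is treated as also owning Mina Okafor's interest in Talon Textiles S.p.A, giving 8% + 23% = 31%.
Chain via Northgate Services GmbH (R3): 39% × 13% = 5.07% of Fairlane Ventures LLC.
Chain via Ridgefield Shipping BV (R3): 97% × 35% = 33.95% of Fairlane Ventures LLC.
Chain via Talon Textiles S.p.A. (R3): 31% × 31% = 9.61% of Fairlane Ventures LLC.
Direct interest in Fairlane Ventures LLC: 11%.
Aggregating (R2): 5.07% + 33.95% + 9.61% + 11% = 59.63%.
59.63% exceeds the 20% threshold by 39.63 percentage points.

39.63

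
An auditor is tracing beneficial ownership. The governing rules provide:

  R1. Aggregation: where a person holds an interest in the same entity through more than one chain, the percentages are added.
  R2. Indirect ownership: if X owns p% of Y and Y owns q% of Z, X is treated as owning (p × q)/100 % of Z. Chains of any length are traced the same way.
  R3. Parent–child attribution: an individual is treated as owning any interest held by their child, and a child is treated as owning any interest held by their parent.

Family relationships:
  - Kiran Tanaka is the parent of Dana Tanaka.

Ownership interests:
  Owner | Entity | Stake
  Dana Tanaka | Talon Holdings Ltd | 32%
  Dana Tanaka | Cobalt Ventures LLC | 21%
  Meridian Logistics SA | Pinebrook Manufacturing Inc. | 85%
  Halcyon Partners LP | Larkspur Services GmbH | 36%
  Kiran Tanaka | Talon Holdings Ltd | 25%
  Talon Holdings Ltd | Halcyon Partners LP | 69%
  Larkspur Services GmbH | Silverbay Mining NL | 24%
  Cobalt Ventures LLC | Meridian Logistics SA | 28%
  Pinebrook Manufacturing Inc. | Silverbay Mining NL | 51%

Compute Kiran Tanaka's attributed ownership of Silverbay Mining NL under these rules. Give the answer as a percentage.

5.947092%

By parent–child attribution (R3), Kiran Tanaka is treated as also owning Dana Tanaka's interest in Talon Holdings Ltd, giving 25% + 32% = 57%.
By parent–child attribution (R3), Kiran Tanaka is treated as owning Dana Tanaka's 21% interest in Cobalt Ventures LLC.
Chain via Talon Holdings Ltd → Halcyon Partners LP → Larkspur Services GmbH (R2): 57% × 69% × 36% × 24% = 3.398112% of Silverbay Mining NL.
Chain via Cobalt Ventures LLC → Meridian Logistics SA → Pinebrook Manufacturing Inc. (R2): 21% × 28% × 85% × 51% = 2.54898% of Silverbay Mining NL.
Aggregating (R1): 3.398112% + 2.54898% = 5.947092%.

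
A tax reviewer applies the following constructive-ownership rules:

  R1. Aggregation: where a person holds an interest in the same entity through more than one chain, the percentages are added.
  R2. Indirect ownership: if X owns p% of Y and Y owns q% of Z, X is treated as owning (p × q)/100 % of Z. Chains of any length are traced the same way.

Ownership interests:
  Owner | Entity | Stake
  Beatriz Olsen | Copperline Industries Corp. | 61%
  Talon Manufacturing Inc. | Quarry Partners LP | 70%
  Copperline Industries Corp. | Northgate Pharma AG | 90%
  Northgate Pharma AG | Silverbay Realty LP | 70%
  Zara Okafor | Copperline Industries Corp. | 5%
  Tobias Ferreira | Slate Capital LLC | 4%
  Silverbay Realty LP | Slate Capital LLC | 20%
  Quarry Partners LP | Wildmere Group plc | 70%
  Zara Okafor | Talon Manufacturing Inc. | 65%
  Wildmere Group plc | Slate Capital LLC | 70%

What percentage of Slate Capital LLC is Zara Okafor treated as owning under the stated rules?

Chain via Talon Manufacturing Inc. → Quarry Partners LP → Wildmere Group plc (R2): 65% × 70% × 70% × 70% = 22.295% of Slate Capital LLC.
Chain via Copperline Industries Corp. → Northgate Pharma AG → Silverbay Realty LP (R2): 5% × 90% × 70% × 20% = 0.63% of Slate Capital LLC.
Aggregating (R1): 22.295% + 0.63% = 22.925%.

22.925%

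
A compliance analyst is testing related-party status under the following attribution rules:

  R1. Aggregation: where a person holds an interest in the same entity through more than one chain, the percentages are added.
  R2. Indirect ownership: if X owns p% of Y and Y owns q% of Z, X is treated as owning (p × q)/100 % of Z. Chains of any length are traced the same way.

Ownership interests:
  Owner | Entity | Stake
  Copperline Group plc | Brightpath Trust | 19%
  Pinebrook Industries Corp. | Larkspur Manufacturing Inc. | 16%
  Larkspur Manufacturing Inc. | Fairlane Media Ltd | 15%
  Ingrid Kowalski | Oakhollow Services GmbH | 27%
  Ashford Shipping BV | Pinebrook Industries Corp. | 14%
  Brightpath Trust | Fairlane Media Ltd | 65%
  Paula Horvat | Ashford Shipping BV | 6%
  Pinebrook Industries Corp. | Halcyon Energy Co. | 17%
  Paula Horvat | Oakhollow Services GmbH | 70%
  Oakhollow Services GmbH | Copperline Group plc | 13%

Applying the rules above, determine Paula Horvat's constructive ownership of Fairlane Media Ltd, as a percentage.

1.14401%

Chain via Oakhollow Services GmbH → Copperline Group plc → Brightpath Trust (R2): 70% × 13% × 19% × 65% = 1.12385% of Fairlane Media Ltd.
Chain via Ashford Shipping BV → Pinebrook Industries Corp. → Larkspur Manufacturing Inc. (R2): 6% × 14% × 16% × 15% = 0.02016% of Fairlane Media Ltd.
Aggregating (R1): 1.12385% + 0.02016% = 1.14401%.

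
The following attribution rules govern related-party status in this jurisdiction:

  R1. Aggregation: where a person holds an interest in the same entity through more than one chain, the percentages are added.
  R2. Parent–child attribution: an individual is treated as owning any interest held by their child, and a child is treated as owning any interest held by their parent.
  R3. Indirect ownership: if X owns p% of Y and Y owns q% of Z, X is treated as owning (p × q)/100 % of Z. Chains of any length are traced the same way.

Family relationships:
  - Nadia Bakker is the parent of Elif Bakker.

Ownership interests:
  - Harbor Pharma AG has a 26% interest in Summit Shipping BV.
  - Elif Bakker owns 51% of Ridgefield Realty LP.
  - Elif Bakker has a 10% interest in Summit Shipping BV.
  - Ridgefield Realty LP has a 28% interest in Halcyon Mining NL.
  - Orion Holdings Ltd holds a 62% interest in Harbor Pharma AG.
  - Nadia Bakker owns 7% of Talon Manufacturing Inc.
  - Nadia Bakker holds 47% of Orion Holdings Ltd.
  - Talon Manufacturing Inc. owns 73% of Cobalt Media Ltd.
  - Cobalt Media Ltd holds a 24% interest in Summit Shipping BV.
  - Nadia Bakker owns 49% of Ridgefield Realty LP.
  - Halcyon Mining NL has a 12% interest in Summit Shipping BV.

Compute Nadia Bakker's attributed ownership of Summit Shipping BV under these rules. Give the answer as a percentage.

22.1628%

By parent–child attribution (R2), Nadia Bakker is treated as also owning Elif Bakker's interest in Ridgefield Realty LP, giving 49% + 51% = 100%.
By parent–child attribution (R2), Nadia Bakker is treated as owning Elif Bakker's 10% interest in Summit Shipping BV.
Chain via Ridgefield Realty LP → Halcyon Mining NL (R3): 100% × 28% × 12% = 3.36% of Summit Shipping BV.
Chain via Talon Manufacturing Inc. → Cobalt Media Ltd (R3): 7% × 73% × 24% = 1.2264% of Summit Shipping BV.
Chain via Orion Holdings Ltd → Harbor Pharma AG (R3): 47% × 62% × 26% = 7.5764% of Summit Shipping BV.
Direct interest in Summit Shipping BV: 10%.
Aggregating (R1): 3.36% + 1.2264% + 7.5764% + 10% = 22.1628%.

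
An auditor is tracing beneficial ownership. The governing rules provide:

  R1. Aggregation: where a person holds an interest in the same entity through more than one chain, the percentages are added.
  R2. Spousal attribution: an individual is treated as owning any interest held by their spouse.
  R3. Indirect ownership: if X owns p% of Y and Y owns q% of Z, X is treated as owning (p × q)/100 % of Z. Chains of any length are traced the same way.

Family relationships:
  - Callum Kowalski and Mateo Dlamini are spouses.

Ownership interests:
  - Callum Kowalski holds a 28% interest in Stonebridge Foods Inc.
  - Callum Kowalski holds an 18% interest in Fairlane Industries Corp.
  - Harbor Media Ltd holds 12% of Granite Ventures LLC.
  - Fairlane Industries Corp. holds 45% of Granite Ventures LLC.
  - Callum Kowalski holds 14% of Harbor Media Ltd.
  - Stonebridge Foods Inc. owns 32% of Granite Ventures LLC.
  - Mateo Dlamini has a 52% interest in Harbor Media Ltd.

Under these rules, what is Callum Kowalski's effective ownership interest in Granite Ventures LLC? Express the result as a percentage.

By spousal attribution (R2), Callum Kowalski is treated as also owning Mateo Dlamini's interest in Harbor Media Ltd, giving 14% + 52% = 66%.
Chain via Harbor Media Ltd (R3): 66% × 12% = 7.92% of Granite Ventures LLC.
Chain via Fairlane Industries Corp. (R3): 18% × 45% = 8.1% of Granite Ventures LLC.
Chain via Stonebridge Foods Inc. (R3): 28% × 32% = 8.96% of Granite Ventures LLC.
Aggregating (R1): 7.92% + 8.1% + 8.96% = 24.98%.

24.98%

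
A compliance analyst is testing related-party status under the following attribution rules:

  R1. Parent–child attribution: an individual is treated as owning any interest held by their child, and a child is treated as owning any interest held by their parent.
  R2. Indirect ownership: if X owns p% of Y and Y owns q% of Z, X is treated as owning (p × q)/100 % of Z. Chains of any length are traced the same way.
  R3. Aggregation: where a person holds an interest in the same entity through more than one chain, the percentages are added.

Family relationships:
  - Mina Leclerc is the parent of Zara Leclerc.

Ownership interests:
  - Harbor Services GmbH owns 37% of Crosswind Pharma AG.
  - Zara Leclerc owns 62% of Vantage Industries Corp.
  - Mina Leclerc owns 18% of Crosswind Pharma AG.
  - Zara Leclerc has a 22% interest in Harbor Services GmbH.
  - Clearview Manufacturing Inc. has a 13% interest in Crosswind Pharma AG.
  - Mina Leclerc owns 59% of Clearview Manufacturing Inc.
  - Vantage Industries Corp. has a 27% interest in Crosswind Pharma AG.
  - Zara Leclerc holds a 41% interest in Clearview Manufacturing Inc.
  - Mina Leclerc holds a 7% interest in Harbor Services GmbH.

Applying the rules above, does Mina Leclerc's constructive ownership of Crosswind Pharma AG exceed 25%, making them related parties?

Yes

By parent–child attribution (R1), Mina Leclerc is treated as also owning Zara Leclerc's interest in Harbor Services GmbH, giving 7% + 22% = 29%.
By parent–child attribution (R1), Mina Leclerc is treated as also owning Zara Leclerc's interest in Clearview Manufacturing Inc, giving 59% + 41% = 100%.
By parent–child attribution (R1), Mina Leclerc is treated as owning Zara Leclerc's 62% interest in Vantage Industries Corp.
Chain via Harbor Services GmbH (R2): 29% × 37% = 10.73% of Crosswind Pharma AG.
Chain via Clearview Manufacturing Inc. (R2): 100% × 13% = 13% of Crosswind Pharma AG.
Direct interest in Crosswind Pharma AG: 18%.
Chain via Vantage Industries Corp. (R2): 62% × 27% = 16.74% of Crosswind Pharma AG.
Aggregating (R3): 10.73% + 13% + 18% + 16.74% = 58.47%.
58.47% exceeds the 25% threshold, so Mina is a related party to Crosswind Pharma AG.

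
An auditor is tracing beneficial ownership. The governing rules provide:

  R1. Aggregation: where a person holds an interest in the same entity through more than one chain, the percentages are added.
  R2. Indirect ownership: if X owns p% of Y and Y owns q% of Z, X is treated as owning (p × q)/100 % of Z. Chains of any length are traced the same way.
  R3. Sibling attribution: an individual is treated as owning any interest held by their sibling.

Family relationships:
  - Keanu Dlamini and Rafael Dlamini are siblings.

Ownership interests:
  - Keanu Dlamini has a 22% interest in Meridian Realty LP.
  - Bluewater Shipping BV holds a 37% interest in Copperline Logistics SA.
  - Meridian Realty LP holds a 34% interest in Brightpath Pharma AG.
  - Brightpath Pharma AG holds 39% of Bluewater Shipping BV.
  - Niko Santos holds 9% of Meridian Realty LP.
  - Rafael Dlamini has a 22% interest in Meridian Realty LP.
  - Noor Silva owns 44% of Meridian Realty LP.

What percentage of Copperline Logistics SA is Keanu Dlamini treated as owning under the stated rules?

2.158728%

By sibling attribution (R3), Keanu Dlamini is treated as also owning Rafael Dlamini's interest in Meridian Realty LP, giving 22% + 22% = 44%.
Chain via Meridian Realty LP → Brightpath Pharma AG → Bluewater Shipping BV (R2): 44% × 34% × 39% × 37% = 2.158728% of Copperline Logistics SA.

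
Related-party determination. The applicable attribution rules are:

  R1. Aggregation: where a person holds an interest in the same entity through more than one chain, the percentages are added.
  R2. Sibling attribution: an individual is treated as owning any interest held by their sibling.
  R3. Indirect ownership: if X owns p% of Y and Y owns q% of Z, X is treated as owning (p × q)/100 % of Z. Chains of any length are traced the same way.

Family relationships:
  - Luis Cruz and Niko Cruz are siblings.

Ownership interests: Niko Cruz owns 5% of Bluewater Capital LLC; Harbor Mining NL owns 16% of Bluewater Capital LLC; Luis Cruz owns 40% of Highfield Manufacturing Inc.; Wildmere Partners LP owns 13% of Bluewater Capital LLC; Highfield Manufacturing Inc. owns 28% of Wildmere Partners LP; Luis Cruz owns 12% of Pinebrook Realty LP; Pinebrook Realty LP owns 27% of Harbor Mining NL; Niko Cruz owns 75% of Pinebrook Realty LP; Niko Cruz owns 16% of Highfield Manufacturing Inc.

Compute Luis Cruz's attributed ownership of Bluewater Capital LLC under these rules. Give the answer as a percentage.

10.7968%

By sibling attribution (R2), Luis Cruz is treated as also owning Niko Cruz's interest in Pinebrook Realty LP, giving 12% + 75% = 87%.
By sibling attribution (R2), Luis Cruz is treated as also owning Niko Cruz's interest in Highfield Manufacturing Inc, giving 40% + 16% = 56%.
By sibling attribution (R2), Luis Cruz is treated as owning Niko Cruz's 5% interest in Bluewater Capital LLC.
Chain via Pinebrook Realty LP → Harbor Mining NL (R3): 87% × 27% × 16% = 3.7584% of Bluewater Capital LLC.
Chain via Highfield Manufacturing Inc. → Wildmere Partners LP (R3): 56% × 28% × 13% = 2.0384% of Bluewater Capital LLC.
Direct interest in Bluewater Capital LLC: 5%.
Aggregating (R1): 3.7584% + 2.0384% + 5% = 10.7968%.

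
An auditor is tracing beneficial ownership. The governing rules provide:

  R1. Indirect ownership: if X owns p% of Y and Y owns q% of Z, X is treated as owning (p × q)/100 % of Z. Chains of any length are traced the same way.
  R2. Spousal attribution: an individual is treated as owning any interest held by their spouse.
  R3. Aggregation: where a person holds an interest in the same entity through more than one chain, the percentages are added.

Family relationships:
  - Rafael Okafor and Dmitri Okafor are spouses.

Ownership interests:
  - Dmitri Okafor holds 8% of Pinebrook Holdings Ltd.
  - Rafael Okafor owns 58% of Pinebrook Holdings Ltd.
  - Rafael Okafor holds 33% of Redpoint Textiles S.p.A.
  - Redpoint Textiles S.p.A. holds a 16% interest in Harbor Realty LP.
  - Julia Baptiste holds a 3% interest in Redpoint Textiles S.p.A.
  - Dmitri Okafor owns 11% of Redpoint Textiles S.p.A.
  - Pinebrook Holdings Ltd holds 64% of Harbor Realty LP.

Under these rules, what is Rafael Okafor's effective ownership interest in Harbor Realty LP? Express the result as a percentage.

By spousal attribution (R2), Rafael Okafor is treated as also owning Dmitri Okafor's interest in Pinebrook Holdings Ltd, giving 58% + 8% = 66%.
By spousal attribution (R2), Rafael Okafor is treated as also owning Dmitri Okafor's interest in Redpoint Textiles S.p.A, giving 33% + 11% = 44%.
Chain via Pinebrook Holdings Ltd (R1): 66% × 64% = 42.24% of Harbor Realty LP.
Chain via Redpoint Textiles S.p.A. (R1): 44% × 16% = 7.04% of Harbor Realty LP.
Aggregating (R3): 42.24% + 7.04% = 49.28%.

49.28%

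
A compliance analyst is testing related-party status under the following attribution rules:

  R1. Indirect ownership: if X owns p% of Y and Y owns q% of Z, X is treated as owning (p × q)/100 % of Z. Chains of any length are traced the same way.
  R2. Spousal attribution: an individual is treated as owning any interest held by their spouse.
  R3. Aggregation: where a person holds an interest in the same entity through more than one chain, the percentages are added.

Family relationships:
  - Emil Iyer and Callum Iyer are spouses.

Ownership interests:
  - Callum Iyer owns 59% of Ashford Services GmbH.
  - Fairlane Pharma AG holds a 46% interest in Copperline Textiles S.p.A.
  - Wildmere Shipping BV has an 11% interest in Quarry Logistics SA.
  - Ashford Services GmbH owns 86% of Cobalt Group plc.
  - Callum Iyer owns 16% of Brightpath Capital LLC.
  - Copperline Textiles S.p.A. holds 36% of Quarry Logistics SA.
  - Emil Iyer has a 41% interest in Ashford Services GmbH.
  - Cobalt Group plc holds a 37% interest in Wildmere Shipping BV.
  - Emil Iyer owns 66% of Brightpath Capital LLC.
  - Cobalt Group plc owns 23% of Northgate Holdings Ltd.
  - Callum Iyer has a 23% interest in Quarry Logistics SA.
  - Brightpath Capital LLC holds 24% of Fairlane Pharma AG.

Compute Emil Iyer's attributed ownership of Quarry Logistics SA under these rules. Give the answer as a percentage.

29.759208%

By spousal attribution (R2), Emil Iyer is treated as also owning Callum Iyer's interest in Ashford Services GmbH, giving 41% + 59% = 100%.
By spousal attribution (R2), Emil Iyer is treated as also owning Callum Iyer's interest in Brightpath Capital LLC, giving 66% + 16% = 82%.
By spousal attribution (R2), Emil Iyer is treated as owning Callum Iyer's 23% interest in Quarry Logistics SA.
Chain via Ashford Services GmbH → Cobalt Group plc → Wildmere Shipping BV (R1): 100% × 86% × 37% × 11% = 3.5002% of Quarry Logistics SA.
Chain via Brightpath Capital LLC → Fairlane Pharma AG → Copperline Textiles S.p.A. (R1): 82% × 24% × 46% × 36% = 3.259008% of Quarry Logistics SA.
Direct interest in Quarry Logistics SA: 23%.
Aggregating (R3): 3.5002% + 3.259008% + 23% = 29.759208%.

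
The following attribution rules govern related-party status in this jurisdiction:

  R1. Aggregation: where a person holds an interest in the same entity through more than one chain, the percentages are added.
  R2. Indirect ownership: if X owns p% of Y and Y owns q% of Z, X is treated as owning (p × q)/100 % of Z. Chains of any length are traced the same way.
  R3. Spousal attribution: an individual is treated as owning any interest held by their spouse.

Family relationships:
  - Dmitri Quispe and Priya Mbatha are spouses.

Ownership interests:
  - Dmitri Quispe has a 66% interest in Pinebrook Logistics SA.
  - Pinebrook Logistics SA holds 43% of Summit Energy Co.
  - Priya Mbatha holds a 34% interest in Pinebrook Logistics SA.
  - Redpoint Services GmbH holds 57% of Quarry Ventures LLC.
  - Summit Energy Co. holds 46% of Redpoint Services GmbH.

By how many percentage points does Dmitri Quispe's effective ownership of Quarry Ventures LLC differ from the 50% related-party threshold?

By spousal attribution (R3), Dmitri Quispe is treated as also owning Priya Mbatha's interest in Pinebrook Logistics SA, giving 66% + 34% = 100%.
Chain via Pinebrook Logistics SA → Summit Energy Co. → Redpoint Services GmbH (R2): 100% × 43% × 46% × 57% = 11.2746% of Quarry Ventures LLC.
11.2746% falls short of the 50% threshold by 38.7254 percentage points.

38.7254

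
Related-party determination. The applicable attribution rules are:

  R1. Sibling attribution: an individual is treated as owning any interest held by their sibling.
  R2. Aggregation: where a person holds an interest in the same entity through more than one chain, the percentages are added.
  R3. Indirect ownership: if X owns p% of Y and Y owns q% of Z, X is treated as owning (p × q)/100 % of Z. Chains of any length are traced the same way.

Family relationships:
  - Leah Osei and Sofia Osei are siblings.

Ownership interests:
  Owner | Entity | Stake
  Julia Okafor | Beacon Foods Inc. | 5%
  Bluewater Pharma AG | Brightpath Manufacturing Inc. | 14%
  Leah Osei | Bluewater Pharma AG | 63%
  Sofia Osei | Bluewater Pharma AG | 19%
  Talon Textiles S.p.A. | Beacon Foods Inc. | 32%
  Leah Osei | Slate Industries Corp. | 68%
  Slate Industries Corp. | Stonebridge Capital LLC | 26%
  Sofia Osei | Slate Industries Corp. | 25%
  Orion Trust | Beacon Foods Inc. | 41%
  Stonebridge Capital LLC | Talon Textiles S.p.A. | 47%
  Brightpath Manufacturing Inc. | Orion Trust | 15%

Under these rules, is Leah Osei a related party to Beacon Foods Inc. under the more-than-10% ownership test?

By sibling attribution (R1), Leah Osei is treated as also owning Sofia Osei's interest in Slate Industries Corp, giving 68% + 25% = 93%.
By sibling attribution (R1), Leah Osei is treated as also owning Sofia Osei's interest in Bluewater Pharma AG, giving 63% + 19% = 82%.
Chain via Slate Industries Corp. → Stonebridge Capital LLC → Talon Textiles S.p.A. (R3): 93% × 26% × 47% × 32% = 3.636672% of Beacon Foods Inc.
Chain via Bluewater Pharma AG → Brightpath Manufacturing Inc. → Orion Trust (R3): 82% × 14% × 15% × 41% = 0.70602% of Beacon Foods Inc.
Aggregating (R2): 3.636672% + 0.70602% = 4.342692%.
4.342692% does not exceed the 10% threshold, so Leah is not a related party to Beacon Foods Inc.

No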